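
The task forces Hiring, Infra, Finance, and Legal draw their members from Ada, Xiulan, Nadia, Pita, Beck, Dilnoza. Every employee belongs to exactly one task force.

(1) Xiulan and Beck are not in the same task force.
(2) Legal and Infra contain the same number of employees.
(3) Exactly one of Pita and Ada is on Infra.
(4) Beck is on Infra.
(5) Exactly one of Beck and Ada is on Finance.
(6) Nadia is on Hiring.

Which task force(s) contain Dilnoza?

Dilnoza: Legal

From (4): Beck ∈ Infra.
From (6): Nadia ∈ Hiring.
(1): Xiulan ∉ Infra.
(5) (exactly one): Ada ∈ Finance.
(3) (exactly one): Pita ∈ Infra.
Suppose Dilnoza ∈ Hiring: no assignment then satisfies all the clues, so Dilnoza ∉ Hiring.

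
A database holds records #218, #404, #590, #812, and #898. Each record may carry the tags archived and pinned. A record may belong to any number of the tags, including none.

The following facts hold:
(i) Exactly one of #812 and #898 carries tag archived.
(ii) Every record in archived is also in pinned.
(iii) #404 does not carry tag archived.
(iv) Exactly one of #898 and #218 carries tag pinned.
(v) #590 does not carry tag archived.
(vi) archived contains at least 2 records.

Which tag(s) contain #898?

#898: none

From (iii): #404 ∉ archived.
From (v): #590 ∉ archived.
Suppose #898 ∈ archived: no assignment then satisfies all the clues, so #898 ∉ archived.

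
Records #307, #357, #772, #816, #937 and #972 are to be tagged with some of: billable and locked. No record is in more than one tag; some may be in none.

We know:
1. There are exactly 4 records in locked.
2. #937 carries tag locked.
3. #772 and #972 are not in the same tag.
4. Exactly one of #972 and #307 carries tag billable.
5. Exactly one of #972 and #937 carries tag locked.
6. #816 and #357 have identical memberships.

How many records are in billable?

From (2): #937 ∈ locked.
(5) (exactly one): #972 ∉ locked.
Suppose #357 ∈ billable: no assignment then satisfies all the clues, so #357 ∉ billable.

1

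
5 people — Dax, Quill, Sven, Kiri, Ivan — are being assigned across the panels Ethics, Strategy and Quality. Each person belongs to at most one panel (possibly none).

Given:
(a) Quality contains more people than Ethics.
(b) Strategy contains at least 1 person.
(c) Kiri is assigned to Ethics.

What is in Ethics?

Ethics = {Kiri}

From (c): Kiri ∈ Ethics.
Suppose Dax ∈ Ethics: no assignment then satisfies all the clues, so Dax ∉ Ethics.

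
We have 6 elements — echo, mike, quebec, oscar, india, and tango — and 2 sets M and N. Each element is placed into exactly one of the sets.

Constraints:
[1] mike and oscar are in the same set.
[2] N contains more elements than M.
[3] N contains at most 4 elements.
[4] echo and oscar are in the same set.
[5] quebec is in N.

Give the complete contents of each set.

M = {india, tango}; N = {echo, mike, oscar, quebec}

From (5): quebec ∈ N.
Suppose echo ∈ M: no assignment then satisfies all the clues, so echo ∉ M.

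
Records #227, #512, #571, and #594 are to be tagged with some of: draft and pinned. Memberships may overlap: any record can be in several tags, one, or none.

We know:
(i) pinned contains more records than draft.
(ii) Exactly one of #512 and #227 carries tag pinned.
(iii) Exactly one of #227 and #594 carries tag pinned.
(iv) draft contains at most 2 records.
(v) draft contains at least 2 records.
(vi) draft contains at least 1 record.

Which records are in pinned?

pinned = {#512, #571, #594}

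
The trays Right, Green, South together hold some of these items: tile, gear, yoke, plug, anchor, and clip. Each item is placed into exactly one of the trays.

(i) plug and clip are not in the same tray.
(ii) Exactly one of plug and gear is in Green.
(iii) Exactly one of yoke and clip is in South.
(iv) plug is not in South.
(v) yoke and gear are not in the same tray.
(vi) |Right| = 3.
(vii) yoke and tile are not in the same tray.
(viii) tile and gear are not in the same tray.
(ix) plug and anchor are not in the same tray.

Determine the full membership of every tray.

Right = {anchor, clip, gear}; Green = {plug, tile}; South = {yoke}

From (iv): plug ∉ South.
Suppose tile ∈ Right: no assignment then satisfies all the clues, so tile ∉ Right.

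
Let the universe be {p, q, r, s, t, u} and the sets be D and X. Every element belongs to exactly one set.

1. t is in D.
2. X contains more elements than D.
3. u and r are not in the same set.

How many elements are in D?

2

From (1): t ∈ D.
Suppose p ∈ D: no assignment then satisfies all the clues, so p ∉ D.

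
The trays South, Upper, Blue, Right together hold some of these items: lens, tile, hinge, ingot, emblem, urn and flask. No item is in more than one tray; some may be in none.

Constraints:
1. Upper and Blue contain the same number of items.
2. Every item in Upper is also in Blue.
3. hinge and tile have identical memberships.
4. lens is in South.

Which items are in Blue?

Blue = {}

From (4): lens ∈ South.
Suppose tile ∈ Blue: no assignment then satisfies all the clues, so tile ∉ Blue.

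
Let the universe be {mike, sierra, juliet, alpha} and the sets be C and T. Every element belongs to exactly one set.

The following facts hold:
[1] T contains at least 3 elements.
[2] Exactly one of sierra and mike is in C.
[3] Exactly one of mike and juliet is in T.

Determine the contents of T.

T = {alpha, juliet, sierra}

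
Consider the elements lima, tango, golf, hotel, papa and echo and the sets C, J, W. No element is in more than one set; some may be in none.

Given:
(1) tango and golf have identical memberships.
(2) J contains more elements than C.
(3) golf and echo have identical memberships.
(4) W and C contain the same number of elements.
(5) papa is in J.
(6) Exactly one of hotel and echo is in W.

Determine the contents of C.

C = {lima}

From (5): papa ∈ J.
Suppose lima ∉ C: no assignment then satisfies all the clues, so lima ∈ C.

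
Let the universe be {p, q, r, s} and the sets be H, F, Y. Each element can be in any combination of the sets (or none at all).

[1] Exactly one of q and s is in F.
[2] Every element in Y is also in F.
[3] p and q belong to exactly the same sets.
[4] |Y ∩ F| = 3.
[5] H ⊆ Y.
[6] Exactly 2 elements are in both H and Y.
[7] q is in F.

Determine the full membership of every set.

From (7): q ∈ F.
(1) (exactly one): s ∉ F.
(2) contrapositive: s ∉ Y.
(3): p matches q: p ∈ F.
(5) contrapositive: s ∉ H.
Suppose p ∉ H: no assignment then satisfies all the clues, so p ∈ H.

H = {p, q}; F = {p, q, r}; Y = {p, q, r}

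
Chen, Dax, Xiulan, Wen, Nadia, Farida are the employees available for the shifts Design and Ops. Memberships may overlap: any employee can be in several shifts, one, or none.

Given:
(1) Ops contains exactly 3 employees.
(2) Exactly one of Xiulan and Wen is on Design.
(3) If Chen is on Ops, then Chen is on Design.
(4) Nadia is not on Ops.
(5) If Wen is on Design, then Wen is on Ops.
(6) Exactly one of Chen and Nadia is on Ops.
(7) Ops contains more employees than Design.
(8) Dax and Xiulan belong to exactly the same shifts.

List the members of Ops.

Ops = {Chen, Farida, Wen}

From (4): Nadia ∉ Ops.
(6) (exactly one): Chen ∈ Ops.
(3): Chen ∈ Design.
Suppose Dax ∈ Ops: no assignment then satisfies all the clues, so Dax ∉ Ops.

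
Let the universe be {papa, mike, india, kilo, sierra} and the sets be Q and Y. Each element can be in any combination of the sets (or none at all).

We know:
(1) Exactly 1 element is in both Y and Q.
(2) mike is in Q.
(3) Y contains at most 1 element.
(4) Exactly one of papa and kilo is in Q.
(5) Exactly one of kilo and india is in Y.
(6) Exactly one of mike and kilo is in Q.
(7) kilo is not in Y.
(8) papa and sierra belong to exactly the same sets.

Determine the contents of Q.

From (2): mike ∈ Q.
From (7): kilo ∉ Y.
(5) (exactly one): india ∈ Y.
(6) (exactly one): kilo ∉ Q.
(3): Y already has 1, so the rest are out.
(4) (exactly one): papa ∈ Q.
(8): sierra matches papa: sierra ∈ Q.
Suppose india ∉ Q: no assignment then satisfies all the clues, so india ∈ Q.

Q = {india, mike, papa, sierra}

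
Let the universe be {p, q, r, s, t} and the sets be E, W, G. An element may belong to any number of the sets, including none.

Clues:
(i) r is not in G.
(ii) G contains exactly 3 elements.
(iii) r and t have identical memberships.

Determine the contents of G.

G = {p, q, s}

From (i): r ∉ G.
(iii): t matches r: t ∉ G.
(ii): only 3 candidates remain for G, so all are in.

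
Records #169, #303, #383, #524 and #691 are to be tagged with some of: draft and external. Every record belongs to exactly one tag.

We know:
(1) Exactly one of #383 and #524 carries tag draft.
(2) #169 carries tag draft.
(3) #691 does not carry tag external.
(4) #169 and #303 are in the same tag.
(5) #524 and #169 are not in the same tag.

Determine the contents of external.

From (2): #169 ∈ draft.
From (3): #691 ∉ external.
(4): #303 matches #169: #303 ∈ draft.
(5): #524 ∉ draft.
Only one tag left: #524 ∈ external.
Only one tag left: #691 ∈ draft.
(1) (exactly one): #383 ∈ draft.

external = {#524}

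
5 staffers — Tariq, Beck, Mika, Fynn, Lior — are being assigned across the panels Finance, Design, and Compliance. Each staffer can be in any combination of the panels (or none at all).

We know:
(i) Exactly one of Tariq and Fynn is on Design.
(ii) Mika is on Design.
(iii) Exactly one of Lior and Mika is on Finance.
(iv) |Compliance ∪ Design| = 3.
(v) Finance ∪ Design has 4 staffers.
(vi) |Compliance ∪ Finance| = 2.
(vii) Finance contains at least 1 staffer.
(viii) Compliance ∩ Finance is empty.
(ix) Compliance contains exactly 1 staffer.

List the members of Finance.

Finance = {Lior}

From (ii): Mika ∈ Design.
Suppose Tariq ∈ Finance: no assignment then satisfies all the clues, so Tariq ∉ Finance.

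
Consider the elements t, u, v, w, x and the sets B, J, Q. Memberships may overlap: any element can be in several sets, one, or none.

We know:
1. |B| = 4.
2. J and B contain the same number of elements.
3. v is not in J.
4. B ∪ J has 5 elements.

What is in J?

J = {t, u, w, x}

From (3): v ∉ J.
Suppose t ∉ J: no assignment then satisfies all the clues, so t ∈ J.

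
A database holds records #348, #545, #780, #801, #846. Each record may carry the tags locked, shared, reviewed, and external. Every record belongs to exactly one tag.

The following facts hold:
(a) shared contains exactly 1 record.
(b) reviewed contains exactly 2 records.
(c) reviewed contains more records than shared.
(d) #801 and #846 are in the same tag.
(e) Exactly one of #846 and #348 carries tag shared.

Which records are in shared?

shared = {#348}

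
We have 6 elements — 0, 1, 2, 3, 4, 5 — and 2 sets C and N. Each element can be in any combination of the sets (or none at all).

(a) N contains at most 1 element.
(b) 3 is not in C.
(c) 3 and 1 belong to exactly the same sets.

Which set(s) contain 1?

From (b): 3 ∉ C.
(c): 1 matches 3: 1 ∉ C.
Suppose 1 ∈ N: no assignment then satisfies all the clues, so 1 ∉ N.

1: none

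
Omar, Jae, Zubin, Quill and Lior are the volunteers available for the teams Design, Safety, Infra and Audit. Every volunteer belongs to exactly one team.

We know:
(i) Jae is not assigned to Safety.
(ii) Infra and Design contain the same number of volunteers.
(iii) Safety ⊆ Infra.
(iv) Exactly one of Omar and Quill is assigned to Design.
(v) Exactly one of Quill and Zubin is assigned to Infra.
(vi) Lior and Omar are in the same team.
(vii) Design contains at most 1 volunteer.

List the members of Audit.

Audit = {Jae, Lior, Omar}

From (i): Jae ∉ Safety.
Suppose Omar ∉ Audit: no assignment then satisfies all the clues, so Omar ∈ Audit.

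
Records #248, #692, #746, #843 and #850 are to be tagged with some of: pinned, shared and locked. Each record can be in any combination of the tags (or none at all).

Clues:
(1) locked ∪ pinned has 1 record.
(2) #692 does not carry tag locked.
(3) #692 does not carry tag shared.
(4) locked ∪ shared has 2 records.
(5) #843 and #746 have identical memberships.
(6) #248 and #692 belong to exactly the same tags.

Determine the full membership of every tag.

pinned = {#850}; shared = {#746, #843}; locked = {}

From (2): #692 ∉ locked.
From (3): #692 ∉ shared.
(6): #248 matches #692: #248 ∉ shared.
(6): #248 matches #692: #248 ∉ locked.
Suppose #248 ∈ pinned: no assignment then satisfies all the clues, so #248 ∉ pinned.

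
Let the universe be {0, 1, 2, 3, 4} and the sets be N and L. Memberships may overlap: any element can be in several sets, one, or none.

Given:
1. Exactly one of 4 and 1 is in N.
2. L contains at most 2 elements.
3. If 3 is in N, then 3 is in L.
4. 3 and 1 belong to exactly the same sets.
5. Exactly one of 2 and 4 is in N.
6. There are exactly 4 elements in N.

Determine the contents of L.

L = {1, 3}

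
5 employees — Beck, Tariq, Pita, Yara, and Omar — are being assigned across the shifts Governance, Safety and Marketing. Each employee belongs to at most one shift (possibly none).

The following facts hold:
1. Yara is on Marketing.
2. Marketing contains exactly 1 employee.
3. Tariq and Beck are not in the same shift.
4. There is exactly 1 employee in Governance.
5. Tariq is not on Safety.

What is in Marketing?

From (1): Yara ∈ Marketing.
From (5): Tariq ∉ Safety.
(2): Marketing already has 1, so the rest are out.

Marketing = {Yara}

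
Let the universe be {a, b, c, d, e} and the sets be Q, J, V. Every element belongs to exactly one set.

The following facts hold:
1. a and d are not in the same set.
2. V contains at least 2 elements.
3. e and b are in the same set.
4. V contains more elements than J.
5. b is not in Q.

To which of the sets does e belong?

e: V

From (5): b ∉ Q.
(3): e matches b: e ∉ Q.
Suppose e ∈ J: no assignment then satisfies all the clues, so e ∉ J.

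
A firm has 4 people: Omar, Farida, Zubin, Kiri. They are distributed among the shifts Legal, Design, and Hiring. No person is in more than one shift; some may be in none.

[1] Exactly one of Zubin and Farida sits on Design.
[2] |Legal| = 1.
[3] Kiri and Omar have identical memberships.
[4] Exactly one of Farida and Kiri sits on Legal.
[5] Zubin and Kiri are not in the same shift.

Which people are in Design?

Design = {Zubin}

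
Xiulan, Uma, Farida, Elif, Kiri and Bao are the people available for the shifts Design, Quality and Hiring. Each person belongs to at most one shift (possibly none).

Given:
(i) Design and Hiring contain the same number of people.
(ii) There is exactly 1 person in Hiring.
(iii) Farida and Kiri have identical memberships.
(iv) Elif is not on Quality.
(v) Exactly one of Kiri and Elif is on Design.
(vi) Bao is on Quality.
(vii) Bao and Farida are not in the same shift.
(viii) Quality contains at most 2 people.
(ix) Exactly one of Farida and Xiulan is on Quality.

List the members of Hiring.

Hiring = {Uma}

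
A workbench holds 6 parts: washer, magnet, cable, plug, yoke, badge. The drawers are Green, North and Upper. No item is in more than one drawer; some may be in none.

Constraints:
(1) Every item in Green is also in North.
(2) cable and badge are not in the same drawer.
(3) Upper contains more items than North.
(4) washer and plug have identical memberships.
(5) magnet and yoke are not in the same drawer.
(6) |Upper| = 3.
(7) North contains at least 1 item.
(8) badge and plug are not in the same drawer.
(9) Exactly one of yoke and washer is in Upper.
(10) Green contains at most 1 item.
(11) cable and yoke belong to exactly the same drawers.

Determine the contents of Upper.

Upper = {magnet, plug, washer}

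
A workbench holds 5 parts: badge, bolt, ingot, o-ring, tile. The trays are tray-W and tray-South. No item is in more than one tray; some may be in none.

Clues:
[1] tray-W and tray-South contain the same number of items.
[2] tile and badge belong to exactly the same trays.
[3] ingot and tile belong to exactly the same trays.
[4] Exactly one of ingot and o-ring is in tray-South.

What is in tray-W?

tray-W = {bolt}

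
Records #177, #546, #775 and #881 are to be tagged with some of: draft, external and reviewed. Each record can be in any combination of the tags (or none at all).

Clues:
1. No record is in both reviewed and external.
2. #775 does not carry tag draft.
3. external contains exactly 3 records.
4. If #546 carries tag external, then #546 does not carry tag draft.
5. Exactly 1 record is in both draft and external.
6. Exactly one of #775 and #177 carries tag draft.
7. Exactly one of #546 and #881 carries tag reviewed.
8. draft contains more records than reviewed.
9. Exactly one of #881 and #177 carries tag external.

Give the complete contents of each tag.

draft = {#177, #881}; external = {#177, #546, #775}; reviewed = {#881}

From (2): #775 ∉ draft.
(6) (exactly one): #177 ∈ draft.
Suppose #177 ∉ external: no assignment then satisfies all the clues, so #177 ∈ external.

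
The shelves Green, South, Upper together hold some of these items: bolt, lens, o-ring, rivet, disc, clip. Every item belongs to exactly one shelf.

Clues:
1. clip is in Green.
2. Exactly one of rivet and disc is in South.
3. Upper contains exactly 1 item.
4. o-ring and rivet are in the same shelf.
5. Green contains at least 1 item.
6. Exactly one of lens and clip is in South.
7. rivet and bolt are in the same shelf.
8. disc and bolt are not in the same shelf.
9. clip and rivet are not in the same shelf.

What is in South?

From (1): clip ∈ Green.
(6) (exactly one): lens ∈ South.
(9): rivet ∉ Green.
(4): o-ring matches rivet: o-ring ∉ Green.
(7): bolt matches rivet: bolt ∉ Green.
Suppose bolt ∉ South: no assignment then satisfies all the clues, so bolt ∈ South.

South = {bolt, lens, o-ring, rivet}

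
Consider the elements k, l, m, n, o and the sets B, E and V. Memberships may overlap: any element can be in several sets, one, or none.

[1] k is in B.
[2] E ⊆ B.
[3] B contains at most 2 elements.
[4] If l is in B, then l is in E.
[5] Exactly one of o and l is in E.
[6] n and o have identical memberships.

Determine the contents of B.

B = {k, l}

From (1): k ∈ B.
Suppose l ∉ B: no assignment then satisfies all the clues, so l ∈ B.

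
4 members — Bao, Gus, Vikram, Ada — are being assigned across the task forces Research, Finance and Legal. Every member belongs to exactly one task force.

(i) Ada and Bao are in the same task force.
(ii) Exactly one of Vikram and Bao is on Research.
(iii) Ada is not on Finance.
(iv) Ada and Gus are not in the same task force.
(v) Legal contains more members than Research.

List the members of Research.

Research = {Vikram}

From (iii): Ada ∉ Finance.
(i): Bao matches Ada: Bao ∉ Finance.
Suppose Bao ∈ Research: no assignment then satisfies all the clues, so Bao ∉ Research.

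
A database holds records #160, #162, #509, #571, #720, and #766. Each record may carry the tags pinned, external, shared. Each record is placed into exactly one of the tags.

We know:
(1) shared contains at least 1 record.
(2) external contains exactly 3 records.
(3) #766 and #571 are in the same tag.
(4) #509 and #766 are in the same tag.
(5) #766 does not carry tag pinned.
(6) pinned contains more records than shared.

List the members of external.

external = {#509, #571, #766}

From (5): #766 ∉ pinned.
(3): #571 matches #766: #571 ∉ pinned.
(4): #509 matches #766: #509 ∉ pinned.
Suppose #160 ∈ external: no assignment then satisfies all the clues, so #160 ∉ external.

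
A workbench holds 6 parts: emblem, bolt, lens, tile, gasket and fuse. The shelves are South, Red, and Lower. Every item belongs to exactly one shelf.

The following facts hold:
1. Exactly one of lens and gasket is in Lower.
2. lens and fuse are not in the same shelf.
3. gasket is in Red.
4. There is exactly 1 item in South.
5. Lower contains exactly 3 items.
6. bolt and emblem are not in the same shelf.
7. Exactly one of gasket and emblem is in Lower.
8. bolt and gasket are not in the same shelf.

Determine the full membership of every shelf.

From (3): gasket ∈ Red.
(1) (exactly one): lens ∈ Lower.
(2): fuse ∉ Lower.
(7) (exactly one): emblem ∈ Lower.
(8): bolt ∉ Red.
(6): bolt ∉ Lower.
Only one shelf left: bolt ∈ South.
(4): South already has 1, so the rest are out.
(5): only 3 candidates remain for Lower, so all are in.
Only one shelf left: fuse ∈ Red.

South = {bolt}; Red = {fuse, gasket}; Lower = {emblem, lens, tile}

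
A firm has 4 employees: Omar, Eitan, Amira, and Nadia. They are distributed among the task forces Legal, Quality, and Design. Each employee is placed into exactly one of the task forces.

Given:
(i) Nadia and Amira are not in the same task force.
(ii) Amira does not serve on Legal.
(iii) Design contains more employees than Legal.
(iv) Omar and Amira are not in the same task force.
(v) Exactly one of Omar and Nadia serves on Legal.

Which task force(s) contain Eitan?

From (ii): Amira ∉ Legal.
Suppose Eitan ∈ Legal: no assignment then satisfies all the clues, so Eitan ∉ Legal.

Eitan: Design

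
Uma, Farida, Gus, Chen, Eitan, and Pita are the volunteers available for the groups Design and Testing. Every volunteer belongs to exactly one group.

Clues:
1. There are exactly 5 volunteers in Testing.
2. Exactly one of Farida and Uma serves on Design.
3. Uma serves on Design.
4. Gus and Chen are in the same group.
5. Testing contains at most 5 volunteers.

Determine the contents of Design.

From (3): Uma ∈ Design.
(1): only 5 candidates remain for Testing, so all are in.

Design = {Uma}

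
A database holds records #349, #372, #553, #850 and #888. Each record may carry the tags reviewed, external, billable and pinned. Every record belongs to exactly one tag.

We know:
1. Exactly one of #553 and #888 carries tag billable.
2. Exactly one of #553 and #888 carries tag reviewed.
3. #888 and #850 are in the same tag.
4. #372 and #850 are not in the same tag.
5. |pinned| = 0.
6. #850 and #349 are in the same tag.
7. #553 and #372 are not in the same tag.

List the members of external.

external = {#372}

(5): pinned already has 0, so the rest are out.
Suppose #349 ∈ external: no assignment then satisfies all the clues, so #349 ∉ external.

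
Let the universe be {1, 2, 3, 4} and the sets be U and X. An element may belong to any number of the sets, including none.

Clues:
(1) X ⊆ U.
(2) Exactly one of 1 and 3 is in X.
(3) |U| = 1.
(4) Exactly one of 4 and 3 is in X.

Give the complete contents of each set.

U = {3}; X = {3}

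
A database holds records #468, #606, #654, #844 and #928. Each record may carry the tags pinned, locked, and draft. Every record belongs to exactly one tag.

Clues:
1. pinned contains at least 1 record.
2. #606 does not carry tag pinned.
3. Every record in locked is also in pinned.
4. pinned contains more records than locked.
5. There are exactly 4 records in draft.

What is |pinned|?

1

From (2): #606 ∉ pinned.
(3) contrapositive: #606 ∉ locked.
Only one tag left: #606 ∈ draft.
Suppose #468 ∈ locked: no assignment then satisfies all the clues, so #468 ∉ locked.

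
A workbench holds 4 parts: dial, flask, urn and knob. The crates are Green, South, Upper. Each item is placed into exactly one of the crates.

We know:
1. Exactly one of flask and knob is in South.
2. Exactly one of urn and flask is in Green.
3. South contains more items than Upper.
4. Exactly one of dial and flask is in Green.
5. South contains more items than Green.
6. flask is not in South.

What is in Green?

Green = {flask}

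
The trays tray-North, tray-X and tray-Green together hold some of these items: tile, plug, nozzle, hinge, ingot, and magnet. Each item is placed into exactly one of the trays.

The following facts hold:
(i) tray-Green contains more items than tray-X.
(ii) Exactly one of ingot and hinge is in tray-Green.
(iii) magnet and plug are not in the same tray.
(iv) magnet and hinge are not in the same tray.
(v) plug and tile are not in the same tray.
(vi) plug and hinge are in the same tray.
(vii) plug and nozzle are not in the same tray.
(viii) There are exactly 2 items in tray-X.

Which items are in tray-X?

tray-X = {hinge, plug}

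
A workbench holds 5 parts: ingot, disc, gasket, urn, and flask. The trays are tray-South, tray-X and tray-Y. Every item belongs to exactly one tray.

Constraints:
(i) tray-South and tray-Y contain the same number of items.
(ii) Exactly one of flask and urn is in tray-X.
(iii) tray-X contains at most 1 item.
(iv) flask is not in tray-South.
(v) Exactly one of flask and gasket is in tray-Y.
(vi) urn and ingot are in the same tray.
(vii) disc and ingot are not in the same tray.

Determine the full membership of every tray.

tray-South = {ingot, urn}; tray-X = {flask}; tray-Y = {disc, gasket}

From (iv): flask ∉ tray-South.
Suppose ingot ∉ tray-South: no assignment then satisfies all the clues, so ingot ∈ tray-South.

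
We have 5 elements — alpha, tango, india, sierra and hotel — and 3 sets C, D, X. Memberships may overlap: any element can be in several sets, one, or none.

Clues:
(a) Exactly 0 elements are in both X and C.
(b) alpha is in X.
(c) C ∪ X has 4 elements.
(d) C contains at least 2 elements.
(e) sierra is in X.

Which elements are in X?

X = {alpha, sierra}

From (b): alpha ∈ X.
From (e): sierra ∈ X.
Suppose tango ∈ X: no assignment then satisfies all the clues, so tango ∉ X.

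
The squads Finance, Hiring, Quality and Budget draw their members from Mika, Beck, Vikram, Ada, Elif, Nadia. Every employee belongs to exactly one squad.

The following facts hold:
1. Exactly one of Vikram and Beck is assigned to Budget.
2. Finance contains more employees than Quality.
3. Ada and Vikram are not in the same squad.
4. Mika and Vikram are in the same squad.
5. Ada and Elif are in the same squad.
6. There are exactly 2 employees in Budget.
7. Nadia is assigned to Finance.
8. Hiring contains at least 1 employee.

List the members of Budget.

Budget = {Mika, Vikram}

From (7): Nadia ∈ Finance.
Suppose Mika ∉ Budget: no assignment then satisfies all the clues, so Mika ∈ Budget.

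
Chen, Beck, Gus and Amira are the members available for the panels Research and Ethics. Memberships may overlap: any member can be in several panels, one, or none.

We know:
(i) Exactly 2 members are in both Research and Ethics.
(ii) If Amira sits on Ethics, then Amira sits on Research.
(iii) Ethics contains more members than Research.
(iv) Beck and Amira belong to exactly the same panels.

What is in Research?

Research = {Amira, Beck}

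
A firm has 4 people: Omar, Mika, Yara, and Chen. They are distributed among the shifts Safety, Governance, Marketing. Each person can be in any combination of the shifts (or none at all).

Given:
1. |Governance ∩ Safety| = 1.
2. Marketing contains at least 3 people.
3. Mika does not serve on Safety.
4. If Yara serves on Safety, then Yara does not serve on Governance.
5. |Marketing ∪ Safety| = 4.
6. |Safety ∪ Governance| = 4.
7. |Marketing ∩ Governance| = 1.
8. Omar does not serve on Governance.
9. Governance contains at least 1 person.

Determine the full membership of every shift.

Safety = {Chen, Omar, Yara}; Governance = {Chen, Mika}; Marketing = {Mika, Omar, Yara}

From (3): Mika ∉ Safety.
From (8): Omar ∉ Governance.
Suppose Omar ∉ Safety: no assignment then satisfies all the clues, so Omar ∈ Safety.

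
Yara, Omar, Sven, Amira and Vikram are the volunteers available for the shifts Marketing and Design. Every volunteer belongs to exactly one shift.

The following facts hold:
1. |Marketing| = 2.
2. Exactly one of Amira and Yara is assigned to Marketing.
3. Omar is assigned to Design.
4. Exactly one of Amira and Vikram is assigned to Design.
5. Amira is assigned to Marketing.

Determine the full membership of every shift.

From (3): Omar ∈ Design.
From (5): Amira ∈ Marketing.
(2) (exactly one): Yara ∉ Marketing.
(4) (exactly one): Vikram ∈ Design.
Only one shift left: Yara ∈ Design.
(1): only 2 candidates remain for Marketing, so all are in.

Marketing = {Amira, Sven}; Design = {Omar, Vikram, Yara}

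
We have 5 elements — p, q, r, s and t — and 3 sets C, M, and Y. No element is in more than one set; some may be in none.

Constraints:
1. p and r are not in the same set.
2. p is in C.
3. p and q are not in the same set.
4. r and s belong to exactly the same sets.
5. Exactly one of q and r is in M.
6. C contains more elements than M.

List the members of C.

C = {p, t}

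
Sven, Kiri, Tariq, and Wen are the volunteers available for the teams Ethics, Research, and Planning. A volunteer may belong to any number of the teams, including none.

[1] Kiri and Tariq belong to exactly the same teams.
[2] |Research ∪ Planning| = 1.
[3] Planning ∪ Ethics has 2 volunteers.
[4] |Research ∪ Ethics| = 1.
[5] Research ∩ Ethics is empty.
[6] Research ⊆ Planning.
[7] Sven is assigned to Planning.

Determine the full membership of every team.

From (7): Sven ∈ Planning.
Suppose Sven ∈ Ethics: no assignment then satisfies all the clues, so Sven ∉ Ethics.

Ethics = {Wen}; Research = {}; Planning = {Sven}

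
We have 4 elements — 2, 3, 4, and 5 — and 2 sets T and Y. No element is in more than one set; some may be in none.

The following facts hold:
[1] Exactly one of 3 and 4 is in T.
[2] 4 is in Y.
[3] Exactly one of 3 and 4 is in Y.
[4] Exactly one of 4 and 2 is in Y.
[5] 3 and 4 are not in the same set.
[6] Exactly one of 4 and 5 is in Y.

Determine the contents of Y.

Y = {4}

From (2): 4 ∈ Y.
(1) (exactly one): 3 ∈ T.
(4) (exactly one): 2 ∉ Y.
(6) (exactly one): 5 ∉ Y.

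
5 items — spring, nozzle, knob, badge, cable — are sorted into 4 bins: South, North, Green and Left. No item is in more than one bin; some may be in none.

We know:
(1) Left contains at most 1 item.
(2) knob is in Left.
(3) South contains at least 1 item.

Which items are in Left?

Left = {knob}

From (2): knob ∈ Left.
(1): Left already has 1, so the rest are out.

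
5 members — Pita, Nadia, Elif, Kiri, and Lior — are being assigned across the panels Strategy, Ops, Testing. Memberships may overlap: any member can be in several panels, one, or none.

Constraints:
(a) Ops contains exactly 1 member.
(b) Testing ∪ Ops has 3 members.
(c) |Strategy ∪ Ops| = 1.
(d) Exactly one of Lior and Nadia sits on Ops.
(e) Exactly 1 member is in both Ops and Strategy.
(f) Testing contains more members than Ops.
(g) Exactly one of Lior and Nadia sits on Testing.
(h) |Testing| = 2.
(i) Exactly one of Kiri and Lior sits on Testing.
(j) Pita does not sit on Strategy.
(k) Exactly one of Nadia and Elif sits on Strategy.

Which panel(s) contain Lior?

From (j): Pita ∉ Strategy.
Suppose Lior ∈ Strategy: no assignment then satisfies all the clues, so Lior ∉ Strategy.

Lior: Testing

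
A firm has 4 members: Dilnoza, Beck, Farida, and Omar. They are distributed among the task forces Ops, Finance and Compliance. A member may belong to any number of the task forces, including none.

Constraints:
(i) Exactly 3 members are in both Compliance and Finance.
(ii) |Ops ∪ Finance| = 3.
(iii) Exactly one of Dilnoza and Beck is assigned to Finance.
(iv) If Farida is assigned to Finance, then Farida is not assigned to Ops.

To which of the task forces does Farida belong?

Farida: Compliance, Finance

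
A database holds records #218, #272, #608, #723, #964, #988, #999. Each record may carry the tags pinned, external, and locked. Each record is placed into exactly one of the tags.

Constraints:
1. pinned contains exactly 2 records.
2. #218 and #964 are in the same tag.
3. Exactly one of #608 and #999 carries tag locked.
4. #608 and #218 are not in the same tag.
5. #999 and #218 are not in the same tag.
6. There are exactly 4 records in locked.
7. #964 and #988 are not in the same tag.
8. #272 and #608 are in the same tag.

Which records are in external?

external = {#999}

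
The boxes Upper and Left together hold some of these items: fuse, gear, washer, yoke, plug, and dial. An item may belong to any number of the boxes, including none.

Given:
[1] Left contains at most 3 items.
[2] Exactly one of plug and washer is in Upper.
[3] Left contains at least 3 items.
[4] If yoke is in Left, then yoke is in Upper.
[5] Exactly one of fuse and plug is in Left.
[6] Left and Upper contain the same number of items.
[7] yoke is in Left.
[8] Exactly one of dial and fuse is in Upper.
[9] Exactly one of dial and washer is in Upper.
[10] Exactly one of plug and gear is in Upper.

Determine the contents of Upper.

Upper = {dial, plug, yoke}

From (7): yoke ∈ Left.
(4): yoke ∈ Upper.
Suppose fuse ∈ Upper: no assignment then satisfies all the clues, so fuse ∉ Upper.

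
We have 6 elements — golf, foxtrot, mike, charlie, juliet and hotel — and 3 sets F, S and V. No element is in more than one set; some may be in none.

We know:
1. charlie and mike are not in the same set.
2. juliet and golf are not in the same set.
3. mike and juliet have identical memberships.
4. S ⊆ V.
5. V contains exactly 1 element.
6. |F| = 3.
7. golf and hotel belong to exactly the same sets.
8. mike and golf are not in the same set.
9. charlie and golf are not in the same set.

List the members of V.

V = {charlie}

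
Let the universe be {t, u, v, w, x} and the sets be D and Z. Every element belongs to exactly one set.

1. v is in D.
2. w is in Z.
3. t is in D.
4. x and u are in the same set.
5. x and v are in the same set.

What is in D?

From (1): v ∈ D.
From (2): w ∈ Z.
From (3): t ∈ D.
(5): x matches v: x ∈ D.
(4): u matches x: u ∈ D.

D = {t, u, v, x}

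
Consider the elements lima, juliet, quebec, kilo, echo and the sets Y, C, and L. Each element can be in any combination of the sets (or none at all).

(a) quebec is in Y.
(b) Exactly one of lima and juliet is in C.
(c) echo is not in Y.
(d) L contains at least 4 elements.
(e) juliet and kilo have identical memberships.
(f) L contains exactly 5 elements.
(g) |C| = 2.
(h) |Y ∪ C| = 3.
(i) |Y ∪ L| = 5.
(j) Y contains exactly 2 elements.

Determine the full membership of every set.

Y = {lima, quebec}; C = {echo, lima}; L = {echo, juliet, kilo, lima, quebec}

From (a): quebec ∈ Y.
From (c): echo ∉ Y.
(f): only 5 candidates remain for L, so all are in.
Suppose lima ∉ Y: no assignment then satisfies all the clues, so lima ∈ Y.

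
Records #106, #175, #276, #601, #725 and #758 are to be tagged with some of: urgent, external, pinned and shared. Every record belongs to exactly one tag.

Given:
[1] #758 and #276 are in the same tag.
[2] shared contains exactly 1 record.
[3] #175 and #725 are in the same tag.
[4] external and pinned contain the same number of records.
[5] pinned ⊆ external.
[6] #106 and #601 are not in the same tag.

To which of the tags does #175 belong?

#175: urgent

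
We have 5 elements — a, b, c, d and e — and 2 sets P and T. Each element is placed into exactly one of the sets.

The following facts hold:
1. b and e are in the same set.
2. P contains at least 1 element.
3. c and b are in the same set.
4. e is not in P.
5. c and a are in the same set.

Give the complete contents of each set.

From (4): e ∉ P.
(1): b matches e: b ∉ P.
(3): c matches b: c ∉ P.
(5): a matches c: a ∉ P.
Only one set left: a ∈ T.
Only one set left: b ∈ T.
Only one set left: c ∈ T.
Only one set left: e ∈ T.
(2): only 1 candidates remain for P, so all are in.

P = {d}; T = {a, b, c, e}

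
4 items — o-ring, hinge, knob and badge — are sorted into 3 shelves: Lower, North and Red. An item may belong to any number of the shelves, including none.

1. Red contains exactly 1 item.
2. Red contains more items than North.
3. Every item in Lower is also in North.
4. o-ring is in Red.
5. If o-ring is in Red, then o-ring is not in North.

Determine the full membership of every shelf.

Lower = {}; North = {}; Red = {o-ring}

From (4): o-ring ∈ Red.
(1): Red already has 1, so the rest are out.
(5): o-ring ∉ North.
(3) contrapositive: o-ring ∉ Lower.
Suppose hinge ∈ Lower: no assignment then satisfies all the clues, so hinge ∉ Lower.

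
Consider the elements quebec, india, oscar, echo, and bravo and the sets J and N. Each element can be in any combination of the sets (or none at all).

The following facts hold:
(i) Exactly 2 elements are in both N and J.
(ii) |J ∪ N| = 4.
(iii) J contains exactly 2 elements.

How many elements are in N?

4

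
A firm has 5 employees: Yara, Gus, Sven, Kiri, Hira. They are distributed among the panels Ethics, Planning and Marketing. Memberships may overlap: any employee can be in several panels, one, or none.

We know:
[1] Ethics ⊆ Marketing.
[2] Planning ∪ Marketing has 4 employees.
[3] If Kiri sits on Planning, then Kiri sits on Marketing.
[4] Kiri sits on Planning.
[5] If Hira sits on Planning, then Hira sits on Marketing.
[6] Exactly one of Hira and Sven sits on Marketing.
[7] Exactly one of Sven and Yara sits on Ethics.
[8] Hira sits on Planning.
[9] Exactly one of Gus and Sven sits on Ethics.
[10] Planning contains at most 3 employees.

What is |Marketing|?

4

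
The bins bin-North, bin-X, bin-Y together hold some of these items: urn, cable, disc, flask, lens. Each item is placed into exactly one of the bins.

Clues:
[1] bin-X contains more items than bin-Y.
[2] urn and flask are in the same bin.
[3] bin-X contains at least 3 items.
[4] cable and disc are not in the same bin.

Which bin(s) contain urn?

urn: bin-X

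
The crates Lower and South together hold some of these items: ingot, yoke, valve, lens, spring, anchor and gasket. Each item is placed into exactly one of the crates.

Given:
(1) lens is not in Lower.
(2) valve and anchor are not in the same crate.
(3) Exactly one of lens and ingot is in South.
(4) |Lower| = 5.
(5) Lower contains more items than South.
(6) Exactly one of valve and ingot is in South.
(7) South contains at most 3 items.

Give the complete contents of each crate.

Lower = {anchor, gasket, ingot, spring, yoke}; South = {lens, valve}

From (1): lens ∉ Lower.
Only one crate left: lens ∈ South.
(3) (exactly one): ingot ∉ South.
(6) (exactly one): valve ∈ South.
Only one crate left: ingot ∈ Lower.
(2): anchor ∉ South.
(4): only 5 candidates remain for Lower, so all are in.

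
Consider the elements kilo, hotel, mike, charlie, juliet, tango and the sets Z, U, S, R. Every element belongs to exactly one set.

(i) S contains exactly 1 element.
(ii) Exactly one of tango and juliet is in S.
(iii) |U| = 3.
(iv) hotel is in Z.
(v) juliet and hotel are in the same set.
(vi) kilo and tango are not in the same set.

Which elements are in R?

R = {}

From (iv): hotel ∈ Z.
(v): juliet matches hotel: juliet ∈ Z.
(ii) (exactly one): tango ∈ S.
(iii): only 3 candidates remain for U, so all are in.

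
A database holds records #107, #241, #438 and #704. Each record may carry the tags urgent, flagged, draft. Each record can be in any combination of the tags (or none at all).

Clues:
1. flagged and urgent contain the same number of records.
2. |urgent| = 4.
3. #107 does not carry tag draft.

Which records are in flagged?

From (3): #107 ∉ draft.
(2): only 4 candidates remain for urgent, so all are in.
Suppose #107 ∉ flagged: no assignment then satisfies all the clues, so #107 ∈ flagged.

flagged = {#107, #241, #438, #704}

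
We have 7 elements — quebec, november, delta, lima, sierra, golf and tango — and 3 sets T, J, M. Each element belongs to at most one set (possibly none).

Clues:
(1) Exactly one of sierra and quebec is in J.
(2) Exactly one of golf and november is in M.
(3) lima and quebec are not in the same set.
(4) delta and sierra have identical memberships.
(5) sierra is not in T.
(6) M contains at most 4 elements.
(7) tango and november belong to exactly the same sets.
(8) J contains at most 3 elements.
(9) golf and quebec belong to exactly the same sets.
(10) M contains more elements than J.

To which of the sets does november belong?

november: M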